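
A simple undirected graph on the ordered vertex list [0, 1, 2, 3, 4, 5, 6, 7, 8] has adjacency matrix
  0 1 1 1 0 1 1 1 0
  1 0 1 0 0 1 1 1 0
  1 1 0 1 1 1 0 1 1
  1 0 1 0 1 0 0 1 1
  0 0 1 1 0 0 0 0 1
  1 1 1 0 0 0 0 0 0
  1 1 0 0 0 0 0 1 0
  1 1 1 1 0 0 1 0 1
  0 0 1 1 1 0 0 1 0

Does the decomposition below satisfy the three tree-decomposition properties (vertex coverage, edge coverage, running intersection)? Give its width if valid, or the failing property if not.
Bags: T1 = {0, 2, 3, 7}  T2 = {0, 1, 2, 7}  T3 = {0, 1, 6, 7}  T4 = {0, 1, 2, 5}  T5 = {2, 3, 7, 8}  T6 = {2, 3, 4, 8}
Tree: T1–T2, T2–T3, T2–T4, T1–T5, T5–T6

Vertex coverage: the bags together contain {0, 1, 2, 3, 4, 5, 6, 7, 8}, the full vertex set. Edge coverage: each edge of G has both endpoints in at least one bag. Running intersection: for every vertex, the bags containing it form a connected subtree. All three properties hold, so this is a valid tree decomposition of width max|bag| − 1 = 3, and hence tw(G) ≤ 3.

Yes; width 3.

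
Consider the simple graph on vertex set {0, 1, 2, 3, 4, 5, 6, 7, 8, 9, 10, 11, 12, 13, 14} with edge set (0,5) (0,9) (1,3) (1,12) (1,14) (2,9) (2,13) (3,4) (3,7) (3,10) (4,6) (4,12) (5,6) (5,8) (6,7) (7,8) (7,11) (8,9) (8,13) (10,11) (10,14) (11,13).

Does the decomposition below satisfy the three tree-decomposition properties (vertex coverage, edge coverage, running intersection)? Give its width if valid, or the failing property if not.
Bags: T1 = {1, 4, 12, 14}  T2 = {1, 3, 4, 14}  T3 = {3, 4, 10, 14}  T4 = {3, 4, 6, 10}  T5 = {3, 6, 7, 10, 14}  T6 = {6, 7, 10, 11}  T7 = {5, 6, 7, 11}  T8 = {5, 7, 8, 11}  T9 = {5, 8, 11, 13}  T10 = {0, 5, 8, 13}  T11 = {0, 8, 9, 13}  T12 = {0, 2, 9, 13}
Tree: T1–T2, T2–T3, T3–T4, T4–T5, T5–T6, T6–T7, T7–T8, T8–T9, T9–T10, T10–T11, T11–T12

A tree decomposition must satisfy three properties: every vertex lies in some bag; for every edge, both endpoints lie together in some bag; and for every vertex, the bags containing it form a connected subtree. Here bags containing vertex 14 are not connected in the tree, so the decomposition is invalid.

No — bags containing vertex 14 are not connected in the tree.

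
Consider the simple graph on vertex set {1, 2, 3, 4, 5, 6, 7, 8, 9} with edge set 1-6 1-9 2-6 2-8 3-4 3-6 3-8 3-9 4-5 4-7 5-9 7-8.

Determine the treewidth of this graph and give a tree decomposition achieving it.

Treewidth 3.
One such decomposition:
Bags: B1 = {4, 5, 7, 9}  B2 = {3, 4, 7, 9}  B3 = {3, 7, 8, 9}  B4 = {1, 3, 8, 9}  B5 = {1, 3, 6, 8}  B6 = {1, 2, 6, 8}
Tree: B1–B2, B2–B3, B3–B4, B4–B5, B5–B6

Each bag holds 4 vertices, so the decomposition has width 3, which upper-bounds the treewidth. For the lower bound: the 4 vertex sets {4,5,7}, {9}, {3}, {1,2,6,8} are disjoint, each induces a connected subgraph, and every pair is joined by at least one edge of G. Contracting each set to a single vertex therefore yields K_{4} as a minor, and since treewidth is minor-monotone, tw(G) ≥ tw(K_{4}) = 3. Combining the bounds, tw(G) = 3.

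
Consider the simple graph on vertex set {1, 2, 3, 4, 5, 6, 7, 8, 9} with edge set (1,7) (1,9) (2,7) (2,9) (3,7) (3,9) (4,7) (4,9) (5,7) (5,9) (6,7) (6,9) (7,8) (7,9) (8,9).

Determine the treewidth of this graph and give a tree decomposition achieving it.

Each bag holds 3 vertices, so the decomposition has width 2, which upper-bounds the treewidth. For the lower bound, the 3 vertices {1, 7, 9} are pairwise adjacent, and any tree decomposition puts a clique entirely inside one bag — forcing width ≥ 2. Hence tw(G) = 2 exactly.

Treewidth 2.
One such decomposition:
Bags: B1 = {1, 7, 9}  B2 = {2, 7, 9}  B3 = {7, 8, 9}  B4 = {6, 7, 9}  B5 = {3, 7, 9}  B6 = {5, 7, 9}  B7 = {4, 7, 9}
Tree: B1–B2, B1–B3, B2–B4, B3–B5, B1–B6, B1–B7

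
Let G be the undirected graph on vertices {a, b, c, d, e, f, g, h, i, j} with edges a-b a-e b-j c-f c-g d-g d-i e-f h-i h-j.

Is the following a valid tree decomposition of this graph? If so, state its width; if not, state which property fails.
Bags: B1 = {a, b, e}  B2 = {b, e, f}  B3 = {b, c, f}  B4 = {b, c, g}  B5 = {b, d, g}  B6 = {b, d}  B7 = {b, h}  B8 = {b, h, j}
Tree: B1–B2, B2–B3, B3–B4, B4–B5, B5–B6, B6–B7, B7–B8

A tree decomposition must satisfy three properties: every vertex lies in some bag; for every edge, both endpoints lie together in some bag; and for every vertex, the bags containing it form a connected subtree. Here vertex i appears in no bag, so the decomposition is invalid.

No — vertex i appears in no bag.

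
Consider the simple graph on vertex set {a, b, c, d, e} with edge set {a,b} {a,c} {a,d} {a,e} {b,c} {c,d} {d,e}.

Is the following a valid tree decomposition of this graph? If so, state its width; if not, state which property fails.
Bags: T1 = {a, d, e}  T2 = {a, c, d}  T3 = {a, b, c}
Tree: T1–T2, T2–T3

Yes; width 2.

Vertex coverage: the bags together contain {a, b, c, d, e}, the full vertex set. Edge coverage: each edge of G has both endpoints in at least one bag. Running intersection: for every vertex, the bags containing it form a connected subtree. All three properties hold, so this is a valid tree decomposition of width max|bag| − 1 = 2, and hence tw(G) ≤ 2.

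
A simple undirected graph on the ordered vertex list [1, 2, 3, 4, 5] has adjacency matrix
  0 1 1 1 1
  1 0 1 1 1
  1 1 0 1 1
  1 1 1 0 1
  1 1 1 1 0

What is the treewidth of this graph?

A width-4 tree decomposition is:
Bags: B1 = {1, 2, 3, 4, 5}
Tree: (single bag)
With just one bag of size 5, the width is 5 − 1 = 4, so tw(G) ≤ 4. On the other hand G contains the 5-clique {1, 2, 3, 4, 5}. A clique must lie in a single bag of any decomposition, so no decomposition can have width below 4. Hence tw(G) = 4 exactly.

4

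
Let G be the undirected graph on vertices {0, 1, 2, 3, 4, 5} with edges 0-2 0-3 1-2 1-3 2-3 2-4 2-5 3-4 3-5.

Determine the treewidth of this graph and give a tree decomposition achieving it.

The largest bag has 3 vertices, giving width 2; this decomposition certifies tw(G) ≤ 2. On the other hand G contains the 3-clique {0, 2, 3}. A clique must lie in a single bag of any decomposition, so no decomposition can have width below 2. Therefore the treewidth is 2.

Treewidth 2.
One such decomposition:
Bags: B1 = {0, 2, 3}  B2 = {1, 2, 3}  B3 = {2, 3, 4}  B4 = {2, 3, 5}
Tree: B1–B2, B2–B3, B1–B4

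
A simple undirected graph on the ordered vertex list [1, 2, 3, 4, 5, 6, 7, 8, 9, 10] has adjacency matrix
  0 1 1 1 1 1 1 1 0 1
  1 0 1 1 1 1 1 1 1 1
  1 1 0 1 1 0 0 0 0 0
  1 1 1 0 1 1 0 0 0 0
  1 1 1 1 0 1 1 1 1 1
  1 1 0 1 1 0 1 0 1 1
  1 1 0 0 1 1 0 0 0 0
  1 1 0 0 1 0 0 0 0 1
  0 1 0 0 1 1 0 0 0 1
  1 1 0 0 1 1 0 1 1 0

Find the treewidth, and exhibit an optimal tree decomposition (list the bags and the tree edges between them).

The largest bag has 5 vertices, giving width 4; this decomposition certifies tw(G) ≤ 4. On the other hand G contains the 5-clique {1, 2, 5, 8, 10}. A clique must lie in a single bag of any decomposition, so no decomposition can have width below 4. Hence tw(G) = 4 exactly.

Treewidth 4.
One optimal decomposition is:
Bags: B1 = {1, 2, 5, 8, 10}  B2 = {1, 2, 5, 6, 10}  B3 = {1, 2, 5, 6, 7}  B4 = {1, 2, 4, 5, 6}  B5 = {1, 2, 3, 4, 5}  B6 = {2, 5, 6, 9, 10}
Tree: B1–B2, B2–B3, B2–B4, B4–B5, B2–B6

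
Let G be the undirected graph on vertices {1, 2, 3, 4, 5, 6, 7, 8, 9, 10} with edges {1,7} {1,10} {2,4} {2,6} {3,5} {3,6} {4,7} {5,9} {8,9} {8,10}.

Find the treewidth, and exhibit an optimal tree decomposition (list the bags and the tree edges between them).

Treewidth 2.
One optimal decomposition is:
Bags: B1 = {8, 9, 10}  B2 = {1, 9, 10}  B3 = {1, 7, 9}  B4 = {4, 7, 9}  B5 = {2, 4, 9}  B6 = {2, 6, 9}  B7 = {3, 6, 9}  B8 = {3, 5, 9}
Tree: B1–B2, B2–B3, B3–B4, B4–B5, B5–B6, B6–B7, B7–B8

The largest bag has 3 vertices, giving width 2; this decomposition certifies tw(G) ≤ 2. For the lower bound, G contains the cycle 9–8–10–1–7–4–2–6–3–5–9, so G is not a forest; only forests have treewidth ≤ 1, hence tw(G) ≥ 2. Hence tw(G) = 2 exactly.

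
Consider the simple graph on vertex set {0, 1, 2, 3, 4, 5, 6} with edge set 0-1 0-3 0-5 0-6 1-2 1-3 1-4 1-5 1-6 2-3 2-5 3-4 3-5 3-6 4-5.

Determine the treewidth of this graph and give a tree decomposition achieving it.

The largest bag has 4 vertices, giving width 3; this decomposition certifies tw(G) ≤ 3. Conversely, {0, 1, 3, 5} is a clique of size 4, and the vertices of any clique must share a bag in every tree decomposition; so some bag has ≥ 4 vertices and tw(G) ≥ 3. Combining the bounds, tw(G) = 3.

Treewidth 3.
One optimal decomposition is:
Bags: B1 = {0, 1, 3, 6}  B2 = {0, 1, 3, 5}  B3 = {1, 2, 3, 5}  B4 = {1, 3, 4, 5}
Tree: B1–B2, B2–B3, B2–B4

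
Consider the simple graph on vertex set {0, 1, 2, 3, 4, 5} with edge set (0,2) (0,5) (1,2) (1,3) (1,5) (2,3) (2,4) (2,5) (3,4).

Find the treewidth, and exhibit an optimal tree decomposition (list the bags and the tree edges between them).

The largest bag has 3 vertices, giving width 2; this decomposition certifies tw(G) ≤ 2. On the other hand G contains the 3-clique {0, 2, 5}. A clique must lie in a single bag of any decomposition, so no decomposition can have width below 2. The upper and lower bounds meet at 2, so that is the treewidth.

Treewidth 2.
One optimal decomposition is:
Bags: B1 = {1, 2, 5}  B2 = {1, 2, 3}  B3 = {0, 2, 5}  B4 = {2, 3, 4}
Tree: B1–B2, B1–B3, B2–B4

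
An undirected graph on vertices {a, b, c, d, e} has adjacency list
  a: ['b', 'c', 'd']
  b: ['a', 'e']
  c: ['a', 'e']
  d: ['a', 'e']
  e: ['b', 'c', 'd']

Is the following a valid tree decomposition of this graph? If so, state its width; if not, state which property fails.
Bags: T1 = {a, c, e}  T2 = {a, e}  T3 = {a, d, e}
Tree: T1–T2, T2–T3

No — vertex b appears in no bag.

A tree decomposition must satisfy three properties: every vertex lies in some bag; for every edge, both endpoints lie together in some bag; and for every vertex, the bags containing it form a connected subtree. Here vertex b appears in no bag, so the decomposition is invalid.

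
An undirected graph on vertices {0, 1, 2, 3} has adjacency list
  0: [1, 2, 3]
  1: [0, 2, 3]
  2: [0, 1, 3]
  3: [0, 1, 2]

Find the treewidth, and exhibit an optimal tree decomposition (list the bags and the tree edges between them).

With just one bag of size 4, the width is 4 − 1 = 3, so tw(G) ≤ 3. On the other hand G contains the 4-clique {0, 1, 2, 3}. A clique must lie in a single bag of any decomposition, so no decomposition can have width below 3. The upper and lower bounds meet at 3, so that is the treewidth.

Treewidth 3.
One optimal decomposition is:
Bags: B1 = {0, 1, 2, 3}
Tree: (single bag)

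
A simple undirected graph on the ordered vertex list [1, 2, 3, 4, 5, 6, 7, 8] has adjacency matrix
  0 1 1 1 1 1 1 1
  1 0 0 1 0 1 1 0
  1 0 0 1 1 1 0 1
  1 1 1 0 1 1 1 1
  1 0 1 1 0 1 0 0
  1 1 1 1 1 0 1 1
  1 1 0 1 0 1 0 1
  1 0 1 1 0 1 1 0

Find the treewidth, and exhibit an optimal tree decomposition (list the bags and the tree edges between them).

The largest bag has 5 vertices, giving width 4; this decomposition certifies tw(G) ≤ 4. For the lower bound, the 5 vertices {1, 2, 4, 6, 7} are pairwise adjacent, and any tree decomposition puts a clique entirely inside one bag — forcing width ≥ 4. Combining the bounds, tw(G) = 4.

Treewidth 4.
One such decomposition:
Bags: B1 = {1, 4, 6, 7, 8}  B2 = {1, 3, 4, 6, 8}  B3 = {1, 2, 4, 6, 7}  B4 = {1, 3, 4, 5, 6}
Tree: B1–B2, B1–B3, B2–B4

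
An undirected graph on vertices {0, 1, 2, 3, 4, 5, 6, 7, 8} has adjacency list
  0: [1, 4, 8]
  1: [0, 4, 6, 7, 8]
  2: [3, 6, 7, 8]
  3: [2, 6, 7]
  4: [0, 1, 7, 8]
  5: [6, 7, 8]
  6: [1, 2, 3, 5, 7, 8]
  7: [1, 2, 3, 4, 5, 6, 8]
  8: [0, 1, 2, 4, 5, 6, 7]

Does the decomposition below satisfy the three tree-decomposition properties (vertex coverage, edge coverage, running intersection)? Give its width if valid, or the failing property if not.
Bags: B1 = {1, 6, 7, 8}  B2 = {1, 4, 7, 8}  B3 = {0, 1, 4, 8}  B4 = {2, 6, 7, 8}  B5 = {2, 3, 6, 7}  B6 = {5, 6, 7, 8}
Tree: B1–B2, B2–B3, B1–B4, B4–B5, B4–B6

Every vertex of G appears in some bag (union = {0, 1, 2, 3, 4, 5, 6, 7, 8}); every edge is covered by a bag; and for each vertex v the set of bags containing v is connected in the bag tree. The decomposition is therefore valid. The largest bag has 4 vertices, so the width is 3.

Yes; width 3.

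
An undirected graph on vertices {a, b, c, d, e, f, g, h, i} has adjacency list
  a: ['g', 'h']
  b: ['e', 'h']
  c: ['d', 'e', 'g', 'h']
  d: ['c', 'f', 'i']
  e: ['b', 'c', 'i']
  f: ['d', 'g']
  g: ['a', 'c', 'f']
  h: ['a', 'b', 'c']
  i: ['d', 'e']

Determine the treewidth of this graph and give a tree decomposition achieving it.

Treewidth 3.
One such decomposition:
Bags: B1 = {a, d, f, g}  B2 = {a, c, d, g}  B3 = {a, c, d, h}  B4 = {c, d, h, i}  B5 = {c, e, h, i}  B6 = {b, e, h, i}
Tree: B1–B2, B2–B3, B3–B4, B4–B5, B5–B6

Every bag has size at most 4, so the width is 4 − 1 = 3 and tw(G) ≤ 3. For the lower bound: the 4 vertex sets {a,f,g}, {d}, {c}, {b,e,h,i} are disjoint, each induces a connected subgraph, and every pair is joined by at least one edge of G. Contracting each set to a single vertex therefore yields K_{4} as a minor, and since treewidth is minor-monotone, tw(G) ≥ tw(K_{4}) = 3. Therefore the treewidth is 3.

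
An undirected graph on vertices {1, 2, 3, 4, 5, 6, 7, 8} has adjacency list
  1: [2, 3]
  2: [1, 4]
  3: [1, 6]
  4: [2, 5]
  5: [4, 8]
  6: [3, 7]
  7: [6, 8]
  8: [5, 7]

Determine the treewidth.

A width-2 tree decomposition is:
Bags: B1 = {3, 6, 7}  B2 = {1, 3, 7}  B3 = {1, 2, 7}  B4 = {2, 4, 7}  B5 = {4, 5, 7}  B6 = {5, 7, 8}
Tree: B1–B2, B2–B3, B3–B4, B4–B5, B5–B6
The largest bag has 3 vertices, giving width 2; this decomposition certifies tw(G) ≤ 2. The edges 7–6–3–1–2–4–5–8–7 form a cycle, so G is not a tree and its treewidth is at least 2. Therefore the treewidth is 2.

2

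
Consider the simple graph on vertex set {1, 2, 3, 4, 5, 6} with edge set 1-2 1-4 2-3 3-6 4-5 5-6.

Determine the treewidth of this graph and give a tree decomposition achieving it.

Treewidth 2.
One such decomposition:
Bags: B1 = {1, 4, 5}  B2 = {1, 5, 6}  B3 = {1, 3, 6}  B4 = {1, 2, 3}
Tree: B1–B2, B2–B3, B3–B4

The largest bag has 3 vertices, giving width 2; this decomposition certifies tw(G) ≤ 2. Since 1–4–5–6–3–2–1 is a cycle in G, G is not acyclic. Forests are exactly the graphs of treewidth ≤ 1, so tw(G) ≥ 2. Hence tw(G) = 2 exactly.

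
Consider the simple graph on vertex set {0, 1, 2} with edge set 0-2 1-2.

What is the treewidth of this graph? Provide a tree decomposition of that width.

Every bag has size at most 2, so the width is 2 − 1 = 1 and tw(G) ≤ 1. Since G has at least one edge (e.g. 1–2), it is not an edgeless graph, so tw(G) ≥ 1. Hence tw(G) = 1 exactly.

Treewidth 1.
Bags: B1 = {1, 2}  B2 = {0, 2}
Tree: B1–B2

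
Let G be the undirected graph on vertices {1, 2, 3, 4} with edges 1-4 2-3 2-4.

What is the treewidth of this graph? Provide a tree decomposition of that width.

Each bag holds 2 vertices, so the decomposition has width 1, which upper-bounds the treewidth. G has an edge, so its treewidth is at least 1. Combining the bounds, tw(G) = 1.

Treewidth 1.
Bags: B1 = {2, 4}  B2 = {2, 3}  B3 = {1, 4}
Tree: B1–B2, B1–B3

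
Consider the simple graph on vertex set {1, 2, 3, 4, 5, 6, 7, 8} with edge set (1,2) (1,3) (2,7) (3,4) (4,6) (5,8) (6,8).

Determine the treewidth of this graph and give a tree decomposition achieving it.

Treewidth 1.
One optimal decomposition is:
Bags: B1 = {5, 8}  B2 = {6, 8}  B3 = {4, 6}  B4 = {3, 4}  B5 = {1, 3}  B6 = {1, 2}  B7 = {2, 7}
Tree: B1–B2, B2–B3, B3–B4, B4–B5, B5–B6, B6–B7

Every bag has size at most 2, so the width is 2 − 1 = 1 and tw(G) ≤ 1. Any graph with an edge has treewidth ≥ 1, and G has the edge 5–8. Therefore the treewidth is 1.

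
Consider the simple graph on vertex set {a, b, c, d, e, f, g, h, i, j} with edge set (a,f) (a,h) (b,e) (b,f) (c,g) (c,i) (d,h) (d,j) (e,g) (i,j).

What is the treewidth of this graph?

A width-2 tree decomposition is:
Bags: B1 = {a, f, h}  B2 = {d, f, h}  B3 = {d, f, j}  B4 = {f, i, j}  B5 = {c, f, i}  B6 = {c, f, g}  B7 = {e, f, g}  B8 = {b, e, f}
Tree: B1–B2, B2–B3, B3–B4, B4–B5, B5–B6, B6–B7, B7–B8
The largest bag has 3 vertices, giving width 2; this decomposition certifies tw(G) ≤ 2. For the lower bound, G contains the cycle f–a–h–d–j–i–c–g–e–b–f, so G is not a forest; only forests have treewidth ≤ 1, hence tw(G) ≥ 2. Combining the bounds, tw(G) = 2.

2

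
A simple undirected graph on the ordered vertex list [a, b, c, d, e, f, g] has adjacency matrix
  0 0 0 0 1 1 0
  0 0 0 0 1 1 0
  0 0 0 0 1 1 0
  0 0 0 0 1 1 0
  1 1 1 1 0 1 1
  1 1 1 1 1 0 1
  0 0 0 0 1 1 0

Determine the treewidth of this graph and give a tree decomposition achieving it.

Treewidth 2.
One such decomposition:
Bags: B1 = {d, e, f}  B2 = {a, e, f}  B3 = {c, e, f}  B4 = {e, f, g}  B5 = {b, e, f}
Tree: B1–B2, B2–B3, B3–B4, B4–B5

The largest bag has 3 vertices, giving width 2; this decomposition certifies tw(G) ≤ 2. For the lower bound, the 3 vertices {d, e, f} are pairwise adjacent, and any tree decomposition puts a clique entirely inside one bag — forcing width ≥ 2. Hence tw(G) = 2 exactly.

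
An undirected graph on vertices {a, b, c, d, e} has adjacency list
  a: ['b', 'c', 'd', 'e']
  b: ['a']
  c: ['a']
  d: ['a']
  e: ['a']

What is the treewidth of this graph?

A width-1 tree decomposition is:
Bags: B1 = {a, e}  B2 = {a, c}  B3 = {a, d}  B4 = {a, b}
Tree: B1–B2, B2–B3, B2–B4
Every bag has size at most 2, so the width is 2 − 1 = 1 and tw(G) ≤ 1. Since G has at least one edge (e.g. a–e), it is not an edgeless graph, so tw(G) ≥ 1. Combining the bounds, tw(G) = 1.

1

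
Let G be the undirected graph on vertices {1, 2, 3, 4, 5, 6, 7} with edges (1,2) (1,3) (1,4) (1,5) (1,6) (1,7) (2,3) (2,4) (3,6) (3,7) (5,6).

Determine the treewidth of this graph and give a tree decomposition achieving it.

Treewidth 2.
One optimal decomposition is:
Bags: B1 = {1, 3, 7}  B2 = {1, 2, 3}  B3 = {1, 2, 4}  B4 = {1, 3, 6}  B5 = {1, 5, 6}
Tree: B1–B2, B2–B3, B2–B4, B4–B5

Every bag has size at most 3, so the width is 3 − 1 = 2 and tw(G) ≤ 2. On the other hand G contains the 3-clique {1, 2, 3}. A clique must lie in a single bag of any decomposition, so no decomposition can have width below 2. Combining the bounds, tw(G) = 2.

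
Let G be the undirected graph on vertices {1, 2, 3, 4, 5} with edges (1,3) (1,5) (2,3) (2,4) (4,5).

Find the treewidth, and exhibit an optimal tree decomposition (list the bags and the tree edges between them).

Treewidth 2.
One optimal decomposition is:
Bags: B1 = {2, 4, 5}  B2 = {1, 2, 5}  B3 = {1, 2, 3}
Tree: B1–B2, B2–B3

Each bag holds 3 vertices, so the decomposition has width 2, which upper-bounds the treewidth. For the lower bound, G contains the cycle 2–4–5–1–3–2, so G is not a forest; only forests have treewidth ≤ 1, hence tw(G) ≥ 2. Therefore the treewidth is 2.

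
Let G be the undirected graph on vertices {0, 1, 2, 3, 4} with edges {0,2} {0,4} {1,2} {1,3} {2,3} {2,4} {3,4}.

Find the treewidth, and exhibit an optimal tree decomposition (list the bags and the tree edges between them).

Every bag has size at most 3, so the width is 3 − 1 = 2 and tw(G) ≤ 2. For the lower bound, the 3 vertices {0, 2, 4} are pairwise adjacent, and any tree decomposition puts a clique entirely inside one bag — forcing width ≥ 2. Combining the bounds, tw(G) = 2.

Treewidth 2.
Bags: B1 = {1, 2, 3}  B2 = {2, 3, 4}  B3 = {0, 2, 4}
Tree: B1–B2, B2–B3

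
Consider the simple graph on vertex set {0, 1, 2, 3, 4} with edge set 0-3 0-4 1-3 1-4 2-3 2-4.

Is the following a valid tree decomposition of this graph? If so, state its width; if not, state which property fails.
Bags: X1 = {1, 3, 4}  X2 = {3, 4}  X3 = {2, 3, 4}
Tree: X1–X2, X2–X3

A tree decomposition must satisfy three properties: every vertex lies in some bag; for every edge, both endpoints lie together in some bag; and for every vertex, the bags containing it form a connected subtree. Here vertex 0 appears in no bag, so the decomposition is invalid.

No — vertex 0 appears in no bag.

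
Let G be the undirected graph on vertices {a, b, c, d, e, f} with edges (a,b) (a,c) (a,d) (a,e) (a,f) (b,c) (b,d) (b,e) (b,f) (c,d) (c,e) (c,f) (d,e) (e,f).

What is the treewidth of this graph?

4

A width-4 tree decomposition is:
Bags: B1 = {a, b, c, e, f}  B2 = {a, b, c, d, e}
Tree: B1–B2
Each bag holds 5 vertices, so the decomposition has width 4, which upper-bounds the treewidth. On the other hand G contains the 5-clique {a, b, c, d, e}. A clique must lie in a single bag of any decomposition, so no decomposition can have width below 4. Combining the bounds, tw(G) = 4.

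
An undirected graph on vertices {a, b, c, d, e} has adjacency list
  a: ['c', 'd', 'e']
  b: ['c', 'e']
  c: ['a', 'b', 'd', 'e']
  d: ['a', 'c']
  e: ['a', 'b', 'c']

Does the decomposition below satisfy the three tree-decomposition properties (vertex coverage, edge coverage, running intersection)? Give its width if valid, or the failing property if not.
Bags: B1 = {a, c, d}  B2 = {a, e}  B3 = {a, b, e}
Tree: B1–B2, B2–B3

A tree decomposition must satisfy three properties: every vertex lies in some bag; for every edge, both endpoints lie together in some bag; and for every vertex, the bags containing it form a connected subtree. Here edge (c,e) lies in no bag, so the decomposition is invalid.

No — edge (c,e) lies in no bag.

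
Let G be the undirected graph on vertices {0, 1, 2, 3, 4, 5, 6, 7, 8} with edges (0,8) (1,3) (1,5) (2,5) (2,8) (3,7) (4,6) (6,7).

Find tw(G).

1

A width-1 tree decomposition is:
Bags: B1 = {0, 8}  B2 = {2, 8}  B3 = {2, 5}  B4 = {1, 5}  B5 = {1, 3}  B6 = {3, 7}  B7 = {6, 7}  B8 = {4, 6}
Tree: B1–B2, B2–B3, B3–B4, B4–B5, B5–B6, B6–B7, B7–B8
The largest bag has 2 vertices, giving width 1; this decomposition certifies tw(G) ≤ 1. Any graph with an edge has treewidth ≥ 1, and G has the edge 0–8. Combining the bounds, tw(G) = 1.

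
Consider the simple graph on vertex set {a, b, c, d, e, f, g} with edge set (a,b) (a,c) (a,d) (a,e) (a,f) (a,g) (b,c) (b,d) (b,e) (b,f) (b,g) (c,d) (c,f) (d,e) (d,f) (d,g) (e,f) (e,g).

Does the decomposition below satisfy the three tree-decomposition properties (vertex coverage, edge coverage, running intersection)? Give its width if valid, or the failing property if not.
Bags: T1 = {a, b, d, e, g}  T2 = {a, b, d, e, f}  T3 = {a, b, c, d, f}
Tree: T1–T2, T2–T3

Yes; width 4.

Every vertex of G appears in some bag (union = {a, b, c, d, e, f, g}); every edge is covered by a bag; and for each vertex v the set of bags containing v is connected in the bag tree. The decomposition is therefore valid. The largest bag has 5 vertices, so the width is 4.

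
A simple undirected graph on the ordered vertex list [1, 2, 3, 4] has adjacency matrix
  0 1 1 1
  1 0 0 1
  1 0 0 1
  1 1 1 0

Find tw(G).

2

A width-2 tree decomposition is:
Bags: B1 = {1, 3, 4}  B2 = {1, 2, 4}
Tree: B1–B2
Every bag has size at most 3, so the width is 3 − 1 = 2 and tw(G) ≤ 2. Conversely, {1, 2, 4} is a clique of size 3, and the vertices of any clique must share a bag in every tree decomposition; so some bag has ≥ 3 vertices and tw(G) ≥ 2. Therefore the treewidth is 2.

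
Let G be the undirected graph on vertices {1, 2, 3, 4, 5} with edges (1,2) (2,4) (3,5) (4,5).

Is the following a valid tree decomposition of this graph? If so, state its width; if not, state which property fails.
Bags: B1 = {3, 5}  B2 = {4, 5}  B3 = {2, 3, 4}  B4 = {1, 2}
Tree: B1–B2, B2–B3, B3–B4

No — bags containing vertex 3 are not connected in the tree.

A tree decomposition must satisfy three properties: every vertex lies in some bag; for every edge, both endpoints lie together in some bag; and for every vertex, the bags containing it form a connected subtree. Here bags containing vertex 3 are not connected in the tree, so the decomposition is invalid.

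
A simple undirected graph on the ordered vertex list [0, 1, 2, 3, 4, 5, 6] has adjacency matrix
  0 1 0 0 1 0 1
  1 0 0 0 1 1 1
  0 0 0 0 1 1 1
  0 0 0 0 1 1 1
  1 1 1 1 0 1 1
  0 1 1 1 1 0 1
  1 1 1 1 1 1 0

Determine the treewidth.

A width-3 tree decomposition is:
Bags: B1 = {1, 4, 5, 6}  B2 = {0, 1, 4, 6}  B3 = {3, 4, 5, 6}  B4 = {2, 4, 5, 6}
Tree: B1–B2, B1–B3, B3–B4
Every bag has size at most 4, so the width is 4 − 1 = 3 and tw(G) ≤ 3. Conversely, {0, 1, 4, 6} is a clique of size 4, and the vertices of any clique must share a bag in every tree decomposition; so some bag has ≥ 4 vertices and tw(G) ≥ 3. The upper and lower bounds meet at 3, so that is the treewidth.

3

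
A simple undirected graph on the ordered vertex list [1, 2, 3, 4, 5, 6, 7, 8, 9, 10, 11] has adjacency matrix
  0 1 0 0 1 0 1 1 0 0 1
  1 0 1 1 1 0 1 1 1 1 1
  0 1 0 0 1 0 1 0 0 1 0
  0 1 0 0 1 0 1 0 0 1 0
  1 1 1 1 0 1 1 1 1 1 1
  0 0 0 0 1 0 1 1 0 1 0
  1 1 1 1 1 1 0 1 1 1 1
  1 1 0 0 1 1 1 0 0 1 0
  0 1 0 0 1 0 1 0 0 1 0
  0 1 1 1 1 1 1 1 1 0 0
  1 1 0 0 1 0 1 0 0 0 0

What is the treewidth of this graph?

A width-4 tree decomposition is:
Bags: B1 = {5, 6, 7, 8, 10}  B2 = {2, 5, 7, 8, 10}  B3 = {1, 2, 5, 7, 8}  B4 = {2, 4, 5, 7, 10}  B5 = {2, 5, 7, 9, 10}  B6 = {2, 3, 5, 7, 10}  B7 = {1, 2, 5, 7, 11}
Tree: B1–B2, B2–B3, B2–B4, B2–B5, B5–B6, B3–B7
Each bag holds 5 vertices, so the decomposition has width 4, which upper-bounds the treewidth. On the other hand G contains the 5-clique {1, 2, 5, 7, 8}. A clique must lie in a single bag of any decomposition, so no decomposition can have width below 4. Combining the bounds, tw(G) = 4.

4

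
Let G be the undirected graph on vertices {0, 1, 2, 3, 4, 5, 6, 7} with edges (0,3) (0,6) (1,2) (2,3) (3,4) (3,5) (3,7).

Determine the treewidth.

A width-1 tree decomposition is:
Bags: B1 = {0, 3}  B2 = {3, 5}  B3 = {0, 6}  B4 = {3, 4}  B5 = {2, 3}  B6 = {1, 2}  B7 = {3, 7}
Tree: B1–B2, B1–B3, B1–B4, B2–B5, B5–B6, B1–B7
The largest bag has 2 vertices, giving width 1; this decomposition certifies tw(G) ≤ 1. G has an edge, so its treewidth is at least 1. Combining the bounds, tw(G) = 1.

1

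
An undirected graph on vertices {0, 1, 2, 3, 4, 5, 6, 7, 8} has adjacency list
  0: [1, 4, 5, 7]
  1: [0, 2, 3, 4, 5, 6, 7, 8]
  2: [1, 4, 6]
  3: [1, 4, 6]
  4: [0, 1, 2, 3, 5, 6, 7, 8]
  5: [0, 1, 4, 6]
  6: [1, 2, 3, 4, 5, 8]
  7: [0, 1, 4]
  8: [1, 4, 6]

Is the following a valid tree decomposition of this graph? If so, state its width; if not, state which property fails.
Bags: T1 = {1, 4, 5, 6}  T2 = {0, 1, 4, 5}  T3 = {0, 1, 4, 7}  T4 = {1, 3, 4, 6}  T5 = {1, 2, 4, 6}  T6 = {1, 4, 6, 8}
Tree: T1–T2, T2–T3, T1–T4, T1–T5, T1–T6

Yes; width 3.

Vertex coverage: the bags together contain {0, 1, 2, 3, 4, 5, 6, 7, 8}, the full vertex set. Edge coverage: each edge of G has both endpoints in at least one bag. Running intersection: for every vertex, the bags containing it form a connected subtree. All three properties hold, so this is a valid tree decomposition of width max|bag| − 1 = 3, and hence tw(G) ≤ 3.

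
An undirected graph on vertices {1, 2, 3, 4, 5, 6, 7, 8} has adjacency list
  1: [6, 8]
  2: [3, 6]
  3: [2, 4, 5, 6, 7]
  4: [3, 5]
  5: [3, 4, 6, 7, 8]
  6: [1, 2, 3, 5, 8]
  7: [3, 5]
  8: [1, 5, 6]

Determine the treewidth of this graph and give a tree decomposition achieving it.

Every bag has size at most 3, so the width is 3 − 1 = 2 and tw(G) ≤ 2. Conversely, {1, 6, 8} is a clique of size 3, and the vertices of any clique must share a bag in every tree decomposition; so some bag has ≥ 3 vertices and tw(G) ≥ 2. The upper and lower bounds meet at 2, so that is the treewidth.

Treewidth 2.
Bags: B1 = {3, 5, 6}  B2 = {3, 4, 5}  B3 = {2, 3, 6}  B4 = {5, 6, 8}  B5 = {1, 6, 8}  B6 = {3, 5, 7}
Tree: B1–B2, B1–B3, B1–B4, B4–B5, B2–B6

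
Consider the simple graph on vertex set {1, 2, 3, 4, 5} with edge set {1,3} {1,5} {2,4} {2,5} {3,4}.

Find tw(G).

2

A width-2 tree decomposition is:
Bags: B1 = {1, 3, 5}  B2 = {3, 4, 5}  B3 = {2, 4, 5}
Tree: B1–B2, B2–B3
Every bag has size at most 3, so the width is 3 − 1 = 2 and tw(G) ≤ 2. For the lower bound, G contains the cycle 5–1–3–4–2–5, so G is not a forest; only forests have treewidth ≤ 1, hence tw(G) ≥ 2. The upper and lower bounds meet at 2, so that is the treewidth.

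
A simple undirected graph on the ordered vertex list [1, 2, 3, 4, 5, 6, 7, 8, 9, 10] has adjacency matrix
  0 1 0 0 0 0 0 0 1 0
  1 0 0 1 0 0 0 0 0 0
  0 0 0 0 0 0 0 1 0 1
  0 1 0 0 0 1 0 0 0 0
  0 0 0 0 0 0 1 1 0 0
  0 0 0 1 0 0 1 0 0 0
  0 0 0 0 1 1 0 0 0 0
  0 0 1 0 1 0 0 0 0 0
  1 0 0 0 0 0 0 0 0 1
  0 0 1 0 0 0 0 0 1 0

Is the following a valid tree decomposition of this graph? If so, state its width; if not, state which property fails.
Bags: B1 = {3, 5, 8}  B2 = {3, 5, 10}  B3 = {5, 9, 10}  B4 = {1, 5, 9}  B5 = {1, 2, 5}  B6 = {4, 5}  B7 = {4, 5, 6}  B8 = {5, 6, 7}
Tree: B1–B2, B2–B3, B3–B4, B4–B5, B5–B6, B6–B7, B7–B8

No — edge (2,4) lies in no bag.

A tree decomposition must satisfy three properties: every vertex lies in some bag; for every edge, both endpoints lie together in some bag; and for every vertex, the bags containing it form a connected subtree. Here edge (2,4) lies in no bag, so the decomposition is invalid.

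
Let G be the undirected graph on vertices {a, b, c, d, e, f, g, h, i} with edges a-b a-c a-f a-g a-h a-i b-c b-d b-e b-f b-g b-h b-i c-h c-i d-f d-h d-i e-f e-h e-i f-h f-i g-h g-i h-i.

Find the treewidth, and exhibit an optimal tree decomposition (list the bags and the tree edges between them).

Treewidth 4.
Bags: B1 = {b, d, f, h, i}  B2 = {b, e, f, h, i}  B3 = {a, b, f, h, i}  B4 = {a, b, c, h, i}  B5 = {a, b, g, h, i}
Tree: B1–B2, B2–B3, B3–B4, B4–B5

Each bag holds 5 vertices, so the decomposition has width 4, which upper-bounds the treewidth. On the other hand G contains the 5-clique {a, b, g, h, i}. A clique must lie in a single bag of any decomposition, so no decomposition can have width below 4. The upper and lower bounds meet at 4, so that is the treewidth.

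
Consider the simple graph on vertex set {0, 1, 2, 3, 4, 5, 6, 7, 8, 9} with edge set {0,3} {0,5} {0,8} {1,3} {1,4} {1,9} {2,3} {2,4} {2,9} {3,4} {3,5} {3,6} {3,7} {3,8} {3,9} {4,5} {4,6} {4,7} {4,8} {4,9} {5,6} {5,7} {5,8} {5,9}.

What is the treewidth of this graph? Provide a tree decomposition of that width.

Treewidth 3.
One such decomposition:
Bags: B1 = {3, 4, 5, 9}  B2 = {3, 4, 5, 8}  B3 = {3, 4, 5, 6}  B4 = {0, 3, 5, 8}  B5 = {1, 3, 4, 9}  B6 = {3, 4, 5, 7}  B7 = {2, 3, 4, 9}
Tree: B1–B2, B2–B3, B2–B4, B1–B5, B2–B6, B5–B7

The largest bag has 4 vertices, giving width 3; this decomposition certifies tw(G) ≤ 3. On the other hand G contains the 4-clique {0, 3, 5, 8}. A clique must lie in a single bag of any decomposition, so no decomposition can have width below 3. The upper and lower bounds meet at 3, so that is the treewidth.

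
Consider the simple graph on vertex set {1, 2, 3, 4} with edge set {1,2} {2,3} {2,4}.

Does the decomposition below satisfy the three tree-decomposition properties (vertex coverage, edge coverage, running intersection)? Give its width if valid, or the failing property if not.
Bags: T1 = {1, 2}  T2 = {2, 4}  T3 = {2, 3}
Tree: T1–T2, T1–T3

Checking the three conditions: (i) the bags cover all of {1, 2, 3, 4}; (ii) for each edge, some bag contains both endpoints; (iii) the bags containing any fixed vertex form a subtree. All hold, so the decomposition is valid with width 2 − 1 = 1.

Yes; width 1.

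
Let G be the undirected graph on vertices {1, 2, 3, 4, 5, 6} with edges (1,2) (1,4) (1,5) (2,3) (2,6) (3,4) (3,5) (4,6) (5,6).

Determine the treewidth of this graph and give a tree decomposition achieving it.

Each bag holds 4 vertices, so the decomposition has width 3, which upper-bounds the treewidth. For the lower bound: the 4 vertex sets {5,6}, {3,4}, {2}, {1} are disjoint, each induces a connected subgraph, and every pair is joined by at least one edge of G. Contracting each set to a single vertex therefore yields K_{4} as a minor, and since treewidth is minor-monotone, tw(G) ≥ tw(K_{4}) = 3. Therefore the treewidth is 3.

Treewidth 3.
Bags: B1 = {2, 4, 5, 6}  B2 = {2, 3, 4, 5}  B3 = {1, 2, 4, 5}
Tree: B1–B2, B2–B3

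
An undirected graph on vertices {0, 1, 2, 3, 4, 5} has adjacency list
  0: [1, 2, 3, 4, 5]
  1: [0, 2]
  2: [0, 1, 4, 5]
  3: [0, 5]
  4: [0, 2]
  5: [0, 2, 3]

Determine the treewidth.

A width-2 tree decomposition is:
Bags: B1 = {0, 3, 5}  B2 = {0, 2, 5}  B3 = {0, 2, 4}  B4 = {0, 1, 2}
Tree: B1–B2, B2–B3, B3–B4
The largest bag has 3 vertices, giving width 2; this decomposition certifies tw(G) ≤ 2. On the other hand G contains the 3-clique {0, 1, 2}. A clique must lie in a single bag of any decomposition, so no decomposition can have width below 2. Combining the bounds, tw(G) = 2.

2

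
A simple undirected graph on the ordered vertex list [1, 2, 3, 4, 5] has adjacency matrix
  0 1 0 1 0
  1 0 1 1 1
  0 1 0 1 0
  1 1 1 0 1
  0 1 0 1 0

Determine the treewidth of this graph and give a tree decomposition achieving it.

Treewidth 2.
One optimal decomposition is:
Bags: B1 = {2, 3, 4}  B2 = {2, 4, 5}  B3 = {1, 2, 4}
Tree: B1–B2, B1–B3

Every bag has size at most 3, so the width is 3 − 1 = 2 and tw(G) ≤ 2. For the lower bound, the 3 vertices {1, 2, 4} are pairwise adjacent, and any tree decomposition puts a clique entirely inside one bag — forcing width ≥ 2. Combining the bounds, tw(G) = 2.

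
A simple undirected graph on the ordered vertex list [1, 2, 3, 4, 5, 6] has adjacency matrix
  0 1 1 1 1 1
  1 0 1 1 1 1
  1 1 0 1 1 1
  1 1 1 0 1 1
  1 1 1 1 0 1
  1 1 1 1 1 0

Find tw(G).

5

A width-5 tree decomposition is:
Bags: B1 = {1, 2, 3, 4, 5, 6}
Tree: (single bag)
A single bag containing all 6 vertices is trivially a valid decomposition of width 5. Conversely, {1, 2, 3, 4, 5, 6} is a clique of size 6, and the vertices of any clique must share a bag in every tree decomposition; so some bag has ≥ 6 vertices and tw(G) ≥ 5. Hence tw(G) = 5 exactly.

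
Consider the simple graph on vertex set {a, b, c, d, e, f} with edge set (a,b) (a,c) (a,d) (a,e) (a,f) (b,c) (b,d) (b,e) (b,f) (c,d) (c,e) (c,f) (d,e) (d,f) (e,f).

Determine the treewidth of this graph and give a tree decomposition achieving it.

Treewidth 5.
Bags: B1 = {a, b, c, d, e, f}
Tree: (single bag)

A single bag containing all 6 vertices is trivially a valid decomposition of width 5. Conversely, {a, b, c, d, e, f} is a clique of size 6, and the vertices of any clique must share a bag in every tree decomposition; so some bag has ≥ 6 vertices and tw(G) ≥ 5. Hence tw(G) = 5 exactly.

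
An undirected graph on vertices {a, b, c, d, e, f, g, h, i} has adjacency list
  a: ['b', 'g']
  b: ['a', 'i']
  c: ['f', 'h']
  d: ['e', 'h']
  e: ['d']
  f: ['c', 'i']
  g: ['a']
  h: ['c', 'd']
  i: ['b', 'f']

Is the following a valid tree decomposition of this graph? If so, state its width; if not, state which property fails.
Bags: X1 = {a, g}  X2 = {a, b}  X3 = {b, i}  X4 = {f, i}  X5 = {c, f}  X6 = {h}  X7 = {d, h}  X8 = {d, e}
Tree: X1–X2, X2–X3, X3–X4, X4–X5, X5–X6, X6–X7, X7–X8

No — edge (c,h) lies in no bag.

A tree decomposition must satisfy three properties: every vertex lies in some bag; for every edge, both endpoints lie together in some bag; and for every vertex, the bags containing it form a connected subtree. Here edge (c,h) lies in no bag, so the decomposition is invalid.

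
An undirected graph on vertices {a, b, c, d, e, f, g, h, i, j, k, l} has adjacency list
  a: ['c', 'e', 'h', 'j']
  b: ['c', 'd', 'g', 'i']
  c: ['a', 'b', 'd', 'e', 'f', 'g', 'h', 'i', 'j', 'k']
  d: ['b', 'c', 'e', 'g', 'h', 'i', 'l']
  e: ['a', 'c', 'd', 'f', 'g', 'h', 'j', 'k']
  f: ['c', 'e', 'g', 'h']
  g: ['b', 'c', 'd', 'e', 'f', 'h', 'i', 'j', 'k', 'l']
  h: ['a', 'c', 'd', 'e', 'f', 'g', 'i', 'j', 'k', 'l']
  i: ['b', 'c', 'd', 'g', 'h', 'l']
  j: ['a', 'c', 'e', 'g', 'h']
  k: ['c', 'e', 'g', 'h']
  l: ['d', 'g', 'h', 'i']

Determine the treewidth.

A width-4 tree decomposition is:
Bags: B1 = {c, e, f, g, h}  B2 = {c, d, e, g, h}  B3 = {c, e, g, h, j}  B4 = {c, d, g, h, i}  B5 = {c, e, g, h, k}  B6 = {d, g, h, i, l}  B7 = {a, c, e, h, j}  B8 = {b, c, d, g, i}
Tree: B1–B2, B2–B3, B2–B4, B1–B5, B4–B6, B3–B7, B4–B8
The largest bag has 5 vertices, giving width 4; this decomposition certifies tw(G) ≤ 4. Conversely, {c, d, e, g, h} is a clique of size 5, and the vertices of any clique must share a bag in every tree decomposition; so some bag has ≥ 5 vertices and tw(G) ≥ 4. Therefore the treewidth is 4.

4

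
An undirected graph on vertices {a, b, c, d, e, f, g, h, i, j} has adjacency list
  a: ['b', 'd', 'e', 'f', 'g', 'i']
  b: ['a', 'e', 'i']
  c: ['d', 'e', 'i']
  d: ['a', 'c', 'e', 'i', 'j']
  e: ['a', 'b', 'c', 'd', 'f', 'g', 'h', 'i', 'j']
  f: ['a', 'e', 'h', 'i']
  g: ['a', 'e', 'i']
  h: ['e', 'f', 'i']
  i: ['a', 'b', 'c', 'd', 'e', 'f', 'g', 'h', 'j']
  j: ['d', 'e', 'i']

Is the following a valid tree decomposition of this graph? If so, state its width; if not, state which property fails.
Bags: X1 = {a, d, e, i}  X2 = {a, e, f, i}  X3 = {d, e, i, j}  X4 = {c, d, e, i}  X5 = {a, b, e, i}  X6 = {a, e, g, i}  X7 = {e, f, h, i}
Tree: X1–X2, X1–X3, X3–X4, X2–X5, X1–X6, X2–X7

Every vertex of G appears in some bag (union = {a, b, c, d, e, f, g, h, i, j}); every edge is covered by a bag; and for each vertex v the set of bags containing v is connected in the bag tree. The decomposition is therefore valid. The largest bag has 4 vertices, so the width is 3.

Yes; width 3.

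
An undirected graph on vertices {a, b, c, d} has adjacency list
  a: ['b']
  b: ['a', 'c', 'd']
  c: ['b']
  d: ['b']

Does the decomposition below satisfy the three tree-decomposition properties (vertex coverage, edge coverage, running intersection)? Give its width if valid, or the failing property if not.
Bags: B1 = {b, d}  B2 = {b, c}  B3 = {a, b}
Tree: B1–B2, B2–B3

Yes; width 1.

Vertex coverage: the bags together contain {a, b, c, d}, the full vertex set. Edge coverage: each edge of G has both endpoints in at least one bag. Running intersection: for every vertex, the bags containing it form a connected subtree. All three properties hold, so this is a valid tree decomposition of width max|bag| − 1 = 1, and hence tw(G) ≤ 1.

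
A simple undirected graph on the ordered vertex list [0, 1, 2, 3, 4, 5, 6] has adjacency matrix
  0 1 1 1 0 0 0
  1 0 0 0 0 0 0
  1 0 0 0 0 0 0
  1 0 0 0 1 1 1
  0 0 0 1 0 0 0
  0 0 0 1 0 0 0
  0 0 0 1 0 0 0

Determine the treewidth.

A width-1 tree decomposition is:
Bags: B1 = {3, 6}  B2 = {0, 3}  B3 = {3, 4}  B4 = {0, 1}  B5 = {0, 2}  B6 = {3, 5}
Tree: B1–B2, B2–B3, B2–B4, B4–B5, B1–B6
Each bag holds 2 vertices, so the decomposition has width 1, which upper-bounds the treewidth. G has an edge, so its treewidth is at least 1. The upper and lower bounds meet at 1, so that is the treewidth.

1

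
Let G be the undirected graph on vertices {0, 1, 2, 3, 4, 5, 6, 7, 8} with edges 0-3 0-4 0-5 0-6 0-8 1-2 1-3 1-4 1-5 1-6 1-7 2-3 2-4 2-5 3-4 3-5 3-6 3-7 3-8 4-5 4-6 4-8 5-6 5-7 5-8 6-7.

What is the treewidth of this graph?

4

A width-4 tree decomposition is:
Bags: B1 = {0, 3, 4, 5, 6}  B2 = {1, 3, 4, 5, 6}  B3 = {1, 3, 5, 6, 7}  B4 = {1, 2, 3, 4, 5}  B5 = {0, 3, 4, 5, 8}
Tree: B1–B2, B2–B3, B2–B4, B1–B5
Every bag has size at most 5, so the width is 5 − 1 = 4 and tw(G) ≤ 4. For the lower bound, the 5 vertices {0, 3, 4, 5, 8} are pairwise adjacent, and any tree decomposition puts a clique entirely inside one bag — forcing width ≥ 4. The upper and lower bounds meet at 4, so that is the treewidth.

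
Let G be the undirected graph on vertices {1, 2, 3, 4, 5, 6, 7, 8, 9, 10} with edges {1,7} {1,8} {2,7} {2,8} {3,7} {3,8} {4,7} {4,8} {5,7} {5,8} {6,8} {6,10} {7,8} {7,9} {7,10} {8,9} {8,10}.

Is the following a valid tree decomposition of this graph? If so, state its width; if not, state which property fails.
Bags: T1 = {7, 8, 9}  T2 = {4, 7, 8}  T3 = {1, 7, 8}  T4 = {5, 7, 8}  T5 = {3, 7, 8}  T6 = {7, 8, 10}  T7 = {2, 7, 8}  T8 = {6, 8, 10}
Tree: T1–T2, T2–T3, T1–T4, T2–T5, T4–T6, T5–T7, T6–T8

Yes; width 2.

Vertex coverage: the bags together contain {1, 2, 3, 4, 5, 6, 7, 8, 9, 10}, the full vertex set. Edge coverage: each edge of G has both endpoints in at least one bag. Running intersection: for every vertex, the bags containing it form a connected subtree. All three properties hold, so this is a valid tree decomposition of width max|bag| − 1 = 2, and hence tw(G) ≤ 2.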